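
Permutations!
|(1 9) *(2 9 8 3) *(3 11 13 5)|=|(1 8 11 13 5 3 2 9)|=8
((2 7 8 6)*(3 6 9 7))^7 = (2 3 6)(7 8 9)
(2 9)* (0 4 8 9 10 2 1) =[4, 0, 10, 3, 8, 5, 6, 7, 9, 1, 2] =(0 4 8 9 1)(2 10)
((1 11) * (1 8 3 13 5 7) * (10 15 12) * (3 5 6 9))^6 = (15)(1 11 8 5 7)(3 6)(9 13)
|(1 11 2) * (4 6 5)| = 3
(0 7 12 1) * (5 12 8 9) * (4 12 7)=(0 4 12 1)(5 7 8 9)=[4, 0, 2, 3, 12, 7, 6, 8, 9, 5, 10, 11, 1]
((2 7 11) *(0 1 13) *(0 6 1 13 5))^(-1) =((0 13 6 1 5)(2 7 11))^(-1) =(0 5 1 6 13)(2 11 7)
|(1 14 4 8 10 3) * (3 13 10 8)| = |(1 14 4 3)(10 13)| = 4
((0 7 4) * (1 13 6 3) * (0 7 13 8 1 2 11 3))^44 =(0 6 13)(2 3 11)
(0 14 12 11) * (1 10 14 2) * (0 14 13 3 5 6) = (0 2 1 10 13 3 5 6)(11 14 12) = [2, 10, 1, 5, 4, 6, 0, 7, 8, 9, 13, 14, 11, 3, 12]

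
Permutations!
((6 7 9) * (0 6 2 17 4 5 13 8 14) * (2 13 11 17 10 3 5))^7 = (17)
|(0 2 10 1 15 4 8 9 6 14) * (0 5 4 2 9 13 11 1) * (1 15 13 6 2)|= 20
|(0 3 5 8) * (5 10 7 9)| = |(0 3 10 7 9 5 8)| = 7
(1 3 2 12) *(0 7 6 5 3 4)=(0 7 6 5 3 2 12 1 4)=[7, 4, 12, 2, 0, 3, 5, 6, 8, 9, 10, 11, 1]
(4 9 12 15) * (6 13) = [0, 1, 2, 3, 9, 5, 13, 7, 8, 12, 10, 11, 15, 6, 14, 4] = (4 9 12 15)(6 13)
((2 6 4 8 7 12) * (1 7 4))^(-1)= (1 6 2 12 7)(4 8)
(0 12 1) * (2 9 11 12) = (0 2 9 11 12 1) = [2, 0, 9, 3, 4, 5, 6, 7, 8, 11, 10, 12, 1]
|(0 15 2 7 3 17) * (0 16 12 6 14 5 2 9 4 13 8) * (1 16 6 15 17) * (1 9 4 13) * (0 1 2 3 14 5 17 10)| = 30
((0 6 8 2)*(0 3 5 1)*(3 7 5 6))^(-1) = (0 1 5 7 2 8 6 3)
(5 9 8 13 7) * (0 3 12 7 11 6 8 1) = (0 3 12 7 5 9 1)(6 8 13 11) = [3, 0, 2, 12, 4, 9, 8, 5, 13, 1, 10, 6, 7, 11]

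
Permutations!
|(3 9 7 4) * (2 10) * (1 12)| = 4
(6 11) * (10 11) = [0, 1, 2, 3, 4, 5, 10, 7, 8, 9, 11, 6] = (6 10 11)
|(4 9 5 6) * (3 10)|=|(3 10)(4 9 5 6)|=4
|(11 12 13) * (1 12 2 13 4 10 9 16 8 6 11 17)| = 12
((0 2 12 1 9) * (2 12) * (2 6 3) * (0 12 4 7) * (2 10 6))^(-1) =(0 7 4)(1 12 9)(3 6 10)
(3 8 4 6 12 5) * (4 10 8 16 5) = (3 16 5)(4 6 12)(8 10) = [0, 1, 2, 16, 6, 3, 12, 7, 10, 9, 8, 11, 4, 13, 14, 15, 5]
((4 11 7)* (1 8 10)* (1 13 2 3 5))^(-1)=((1 8 10 13 2 3 5)(4 11 7))^(-1)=(1 5 3 2 13 10 8)(4 7 11)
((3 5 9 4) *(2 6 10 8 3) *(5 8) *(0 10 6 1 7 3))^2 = (0 5 4 1 3)(2 7 8 10 9)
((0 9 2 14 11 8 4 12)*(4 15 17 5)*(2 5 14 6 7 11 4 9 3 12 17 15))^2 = (0 12 3)(2 7 8 6 11)(4 14 17)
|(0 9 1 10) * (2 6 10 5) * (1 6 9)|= 7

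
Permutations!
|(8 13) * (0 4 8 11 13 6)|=4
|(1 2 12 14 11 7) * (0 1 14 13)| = |(0 1 2 12 13)(7 14 11)| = 15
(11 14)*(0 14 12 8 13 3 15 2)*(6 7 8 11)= [14, 1, 0, 15, 4, 5, 7, 8, 13, 9, 10, 12, 11, 3, 6, 2]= (0 14 6 7 8 13 3 15 2)(11 12)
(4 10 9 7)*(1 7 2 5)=(1 7 4 10 9 2 5)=[0, 7, 5, 3, 10, 1, 6, 4, 8, 2, 9]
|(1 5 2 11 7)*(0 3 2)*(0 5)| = 6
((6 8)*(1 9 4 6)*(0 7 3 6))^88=((0 7 3 6 8 1 9 4))^88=(9)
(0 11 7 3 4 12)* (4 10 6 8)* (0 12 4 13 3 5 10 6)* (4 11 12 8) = (0 12 8 13 3 6 4 11 7 5 10) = [12, 1, 2, 6, 11, 10, 4, 5, 13, 9, 0, 7, 8, 3]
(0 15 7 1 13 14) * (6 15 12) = (0 12 6 15 7 1 13 14) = [12, 13, 2, 3, 4, 5, 15, 1, 8, 9, 10, 11, 6, 14, 0, 7]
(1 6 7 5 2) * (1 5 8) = (1 6 7 8)(2 5) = [0, 6, 5, 3, 4, 2, 7, 8, 1]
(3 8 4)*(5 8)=[0, 1, 2, 5, 3, 8, 6, 7, 4]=(3 5 8 4)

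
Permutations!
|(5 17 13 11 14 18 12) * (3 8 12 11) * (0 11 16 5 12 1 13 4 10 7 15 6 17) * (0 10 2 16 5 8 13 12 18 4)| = |(0 11 14 4 2 16 8 1 12 18 5 10 7 15 6 17)(3 13)| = 16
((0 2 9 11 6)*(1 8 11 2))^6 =((0 1 8 11 6)(2 9))^6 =(0 1 8 11 6)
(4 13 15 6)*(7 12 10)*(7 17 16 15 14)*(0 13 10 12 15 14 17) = (0 13 17 16 14 7 15 6 4 10) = [13, 1, 2, 3, 10, 5, 4, 15, 8, 9, 0, 11, 12, 17, 7, 6, 14, 16]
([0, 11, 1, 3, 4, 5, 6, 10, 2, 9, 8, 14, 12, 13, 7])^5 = [0, 8, 10, 3, 4, 5, 6, 11, 7, 9, 14, 2, 12, 13, 1]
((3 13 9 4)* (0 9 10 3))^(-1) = ((0 9 4)(3 13 10))^(-1) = (0 4 9)(3 10 13)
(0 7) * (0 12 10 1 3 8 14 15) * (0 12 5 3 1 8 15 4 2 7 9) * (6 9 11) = [11, 1, 7, 15, 2, 3, 9, 5, 14, 0, 8, 6, 10, 13, 4, 12] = (0 11 6 9)(2 7 5 3 15 12 10 8 14 4)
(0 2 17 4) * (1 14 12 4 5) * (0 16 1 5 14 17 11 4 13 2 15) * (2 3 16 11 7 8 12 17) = [15, 2, 7, 16, 11, 5, 6, 8, 12, 9, 10, 4, 13, 3, 17, 0, 1, 14] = (0 15)(1 2 7 8 12 13 3 16)(4 11)(14 17)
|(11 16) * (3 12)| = 2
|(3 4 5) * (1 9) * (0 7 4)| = 10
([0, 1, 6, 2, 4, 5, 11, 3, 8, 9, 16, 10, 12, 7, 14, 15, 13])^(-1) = (2 3 7 13 16 10 11 6)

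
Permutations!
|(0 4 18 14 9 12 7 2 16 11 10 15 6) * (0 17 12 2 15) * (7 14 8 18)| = 26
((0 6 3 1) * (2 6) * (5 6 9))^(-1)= ((0 2 9 5 6 3 1))^(-1)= (0 1 3 6 5 9 2)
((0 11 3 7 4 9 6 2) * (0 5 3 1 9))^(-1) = ((0 11 1 9 6 2 5 3 7 4))^(-1) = (0 4 7 3 5 2 6 9 1 11)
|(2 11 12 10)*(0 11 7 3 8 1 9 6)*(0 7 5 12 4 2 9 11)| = |(1 11 4 2 5 12 10 9 6 7 3 8)| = 12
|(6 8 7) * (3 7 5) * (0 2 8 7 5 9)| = |(0 2 8 9)(3 5)(6 7)| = 4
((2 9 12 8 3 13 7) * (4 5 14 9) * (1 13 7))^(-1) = ((1 13)(2 4 5 14 9 12 8 3 7))^(-1) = (1 13)(2 7 3 8 12 9 14 5 4)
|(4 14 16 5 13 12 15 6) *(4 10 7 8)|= |(4 14 16 5 13 12 15 6 10 7 8)|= 11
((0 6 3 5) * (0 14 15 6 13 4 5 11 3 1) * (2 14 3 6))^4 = ((0 13 4 5 3 11 6 1)(2 14 15))^4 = (0 3)(1 5)(2 14 15)(4 6)(11 13)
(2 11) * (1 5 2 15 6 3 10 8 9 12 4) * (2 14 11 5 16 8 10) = [0, 16, 5, 2, 1, 14, 3, 7, 9, 12, 10, 15, 4, 13, 11, 6, 8] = (1 16 8 9 12 4)(2 5 14 11 15 6 3)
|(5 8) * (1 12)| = |(1 12)(5 8)| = 2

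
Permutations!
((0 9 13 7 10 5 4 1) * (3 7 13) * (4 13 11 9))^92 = ((0 4 1)(3 7 10 5 13 11 9))^92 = (0 1 4)(3 7 10 5 13 11 9)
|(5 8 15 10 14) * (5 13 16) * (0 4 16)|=9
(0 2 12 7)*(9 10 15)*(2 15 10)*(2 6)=(0 15 9 6 2 12 7)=[15, 1, 12, 3, 4, 5, 2, 0, 8, 6, 10, 11, 7, 13, 14, 9]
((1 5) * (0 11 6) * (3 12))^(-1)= ((0 11 6)(1 5)(3 12))^(-1)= (0 6 11)(1 5)(3 12)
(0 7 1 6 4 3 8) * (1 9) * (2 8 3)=(0 7 9 1 6 4 2 8)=[7, 6, 8, 3, 2, 5, 4, 9, 0, 1]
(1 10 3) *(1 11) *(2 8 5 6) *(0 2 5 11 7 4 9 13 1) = (0 2 8 11)(1 10 3 7 4 9 13)(5 6) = [2, 10, 8, 7, 9, 6, 5, 4, 11, 13, 3, 0, 12, 1]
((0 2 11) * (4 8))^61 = (0 2 11)(4 8)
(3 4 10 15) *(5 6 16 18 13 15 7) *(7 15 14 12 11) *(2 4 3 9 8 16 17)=(2 4 10 15 9 8 16 18 13 14 12 11 7 5 6 17)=[0, 1, 4, 3, 10, 6, 17, 5, 16, 8, 15, 7, 11, 14, 12, 9, 18, 2, 13]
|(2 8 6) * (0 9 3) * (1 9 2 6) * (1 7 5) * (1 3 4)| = |(0 2 8 7 5 3)(1 9 4)| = 6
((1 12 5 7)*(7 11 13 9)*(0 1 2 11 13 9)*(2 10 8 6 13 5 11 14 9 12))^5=((0 1 2 14 9 7 10 8 6 13)(11 12))^5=(0 7)(1 10)(2 8)(6 14)(9 13)(11 12)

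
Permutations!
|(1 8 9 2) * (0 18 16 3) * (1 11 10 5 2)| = 12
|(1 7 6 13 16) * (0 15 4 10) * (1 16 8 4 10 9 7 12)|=|(16)(0 15 10)(1 12)(4 9 7 6 13 8)|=6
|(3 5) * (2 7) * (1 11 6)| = 6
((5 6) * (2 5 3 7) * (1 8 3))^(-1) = (1 6 5 2 7 3 8)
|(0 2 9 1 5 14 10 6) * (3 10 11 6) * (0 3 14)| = |(0 2 9 1 5)(3 10 14 11 6)| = 5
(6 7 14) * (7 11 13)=(6 11 13 7 14)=[0, 1, 2, 3, 4, 5, 11, 14, 8, 9, 10, 13, 12, 7, 6]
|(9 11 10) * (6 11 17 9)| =|(6 11 10)(9 17)| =6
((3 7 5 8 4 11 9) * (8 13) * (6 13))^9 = (13)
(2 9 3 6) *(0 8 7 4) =(0 8 7 4)(2 9 3 6) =[8, 1, 9, 6, 0, 5, 2, 4, 7, 3]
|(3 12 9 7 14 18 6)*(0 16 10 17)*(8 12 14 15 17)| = 36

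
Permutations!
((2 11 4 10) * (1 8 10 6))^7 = ((1 8 10 2 11 4 6))^7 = (11)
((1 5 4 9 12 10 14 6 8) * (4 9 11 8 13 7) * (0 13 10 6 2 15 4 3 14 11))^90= ((0 13 7 3 14 2 15 4)(1 5 9 12 6 10 11 8))^90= (0 7 14 15)(1 9 6 11)(2 4 13 3)(5 12 10 8)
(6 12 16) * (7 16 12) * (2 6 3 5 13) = (2 6 7 16 3 5 13) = [0, 1, 6, 5, 4, 13, 7, 16, 8, 9, 10, 11, 12, 2, 14, 15, 3]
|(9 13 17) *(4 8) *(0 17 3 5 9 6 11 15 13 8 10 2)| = 13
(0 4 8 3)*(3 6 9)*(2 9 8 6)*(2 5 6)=(0 4 2 9 3)(5 6 8)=[4, 1, 9, 0, 2, 6, 8, 7, 5, 3]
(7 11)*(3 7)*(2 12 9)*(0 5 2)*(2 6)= (0 5 6 2 12 9)(3 7 11)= [5, 1, 12, 7, 4, 6, 2, 11, 8, 0, 10, 3, 9]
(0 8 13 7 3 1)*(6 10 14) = (0 8 13 7 3 1)(6 10 14) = [8, 0, 2, 1, 4, 5, 10, 3, 13, 9, 14, 11, 12, 7, 6]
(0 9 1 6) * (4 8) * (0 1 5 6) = [9, 0, 2, 3, 8, 6, 1, 7, 4, 5] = (0 9 5 6 1)(4 8)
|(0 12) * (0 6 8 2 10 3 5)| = |(0 12 6 8 2 10 3 5)| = 8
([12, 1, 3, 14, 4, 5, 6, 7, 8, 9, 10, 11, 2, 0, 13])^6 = [0, 1, 2, 3, 4, 5, 6, 7, 8, 9, 10, 11, 12, 13, 14]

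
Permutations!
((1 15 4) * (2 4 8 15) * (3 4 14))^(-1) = (1 4 3 14 2)(8 15)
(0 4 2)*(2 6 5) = [4, 1, 0, 3, 6, 2, 5] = (0 4 6 5 2)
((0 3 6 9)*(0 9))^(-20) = (9)(0 3 6)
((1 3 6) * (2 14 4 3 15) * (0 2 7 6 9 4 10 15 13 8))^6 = ((0 2 14 10 15 7 6 1 13 8)(3 9 4))^6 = (0 6 14 13 15)(1 10 8 7 2)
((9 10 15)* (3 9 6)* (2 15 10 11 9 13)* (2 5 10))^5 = (2 5 3 15 10 13 6)(9 11)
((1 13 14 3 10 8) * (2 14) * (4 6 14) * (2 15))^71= (1 13 15 2 4 6 14 3 10 8)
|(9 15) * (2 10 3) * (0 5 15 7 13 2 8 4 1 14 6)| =|(0 5 15 9 7 13 2 10 3 8 4 1 14 6)| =14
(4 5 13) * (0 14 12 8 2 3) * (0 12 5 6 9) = (0 14 5 13 4 6 9)(2 3 12 8) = [14, 1, 3, 12, 6, 13, 9, 7, 2, 0, 10, 11, 8, 4, 5]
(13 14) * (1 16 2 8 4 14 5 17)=(1 16 2 8 4 14 13 5 17)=[0, 16, 8, 3, 14, 17, 6, 7, 4, 9, 10, 11, 12, 5, 13, 15, 2, 1]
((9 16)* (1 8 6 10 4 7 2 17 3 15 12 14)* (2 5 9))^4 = (1 4 16 15 8 7 2 12 6 5 17 14 10 9 3)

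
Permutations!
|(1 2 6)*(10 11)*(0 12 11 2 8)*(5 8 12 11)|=|(0 11 10 2 6 1 12 5 8)|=9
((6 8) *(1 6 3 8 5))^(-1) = (1 5 6)(3 8) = ((1 6 5)(3 8))^(-1)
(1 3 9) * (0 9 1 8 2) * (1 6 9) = [1, 3, 0, 6, 4, 5, 9, 7, 2, 8] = (0 1 3 6 9 8 2)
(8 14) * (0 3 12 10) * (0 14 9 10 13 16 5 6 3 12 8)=[12, 1, 2, 8, 4, 6, 3, 7, 9, 10, 14, 11, 13, 16, 0, 15, 5]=(0 12 13 16 5 6 3 8 9 10 14)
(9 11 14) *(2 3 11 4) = [0, 1, 3, 11, 2, 5, 6, 7, 8, 4, 10, 14, 12, 13, 9] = (2 3 11 14 9 4)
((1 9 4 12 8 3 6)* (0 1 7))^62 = (0 7 6 3 8 12 4 9 1)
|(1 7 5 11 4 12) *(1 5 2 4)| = 7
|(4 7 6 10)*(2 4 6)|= 6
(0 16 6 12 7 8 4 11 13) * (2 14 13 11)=(0 16 6 12 7 8 4 2 14 13)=[16, 1, 14, 3, 2, 5, 12, 8, 4, 9, 10, 11, 7, 0, 13, 15, 6]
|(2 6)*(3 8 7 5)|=4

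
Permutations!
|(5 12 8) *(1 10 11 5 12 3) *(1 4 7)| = 14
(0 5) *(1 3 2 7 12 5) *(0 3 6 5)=(0 1 6 5 3 2 7 12)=[1, 6, 7, 2, 4, 3, 5, 12, 8, 9, 10, 11, 0]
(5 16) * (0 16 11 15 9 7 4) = (0 16 5 11 15 9 7 4) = [16, 1, 2, 3, 0, 11, 6, 4, 8, 7, 10, 15, 12, 13, 14, 9, 5]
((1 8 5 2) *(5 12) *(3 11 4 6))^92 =(1 12 2 8 5)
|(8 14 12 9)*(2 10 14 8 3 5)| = 7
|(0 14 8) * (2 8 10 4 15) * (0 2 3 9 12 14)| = 14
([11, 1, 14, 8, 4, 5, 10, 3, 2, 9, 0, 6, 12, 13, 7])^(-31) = (0 11 6 10)(2 8 3 7 14)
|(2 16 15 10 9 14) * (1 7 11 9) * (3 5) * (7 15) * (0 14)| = 42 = |(0 14 2 16 7 11 9)(1 15 10)(3 5)|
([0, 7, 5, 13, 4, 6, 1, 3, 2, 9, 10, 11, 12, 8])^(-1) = (1 6 5 2 8 13 3 7)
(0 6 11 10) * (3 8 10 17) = (0 6 11 17 3 8 10) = [6, 1, 2, 8, 4, 5, 11, 7, 10, 9, 0, 17, 12, 13, 14, 15, 16, 3]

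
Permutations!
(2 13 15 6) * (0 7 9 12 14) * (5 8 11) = [7, 1, 13, 3, 4, 8, 2, 9, 11, 12, 10, 5, 14, 15, 0, 6] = (0 7 9 12 14)(2 13 15 6)(5 8 11)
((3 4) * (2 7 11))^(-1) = (2 11 7)(3 4)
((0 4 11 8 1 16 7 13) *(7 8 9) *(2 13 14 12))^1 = (0 4 11 9 7 14 12 2 13)(1 16 8)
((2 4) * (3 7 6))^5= ((2 4)(3 7 6))^5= (2 4)(3 6 7)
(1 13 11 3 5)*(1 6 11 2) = [0, 13, 1, 5, 4, 6, 11, 7, 8, 9, 10, 3, 12, 2] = (1 13 2)(3 5 6 11)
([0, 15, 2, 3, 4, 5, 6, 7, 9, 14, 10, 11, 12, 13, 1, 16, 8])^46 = [0, 9, 2, 3, 4, 5, 6, 7, 15, 16, 10, 11, 12, 13, 8, 14, 1]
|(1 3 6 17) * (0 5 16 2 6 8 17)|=20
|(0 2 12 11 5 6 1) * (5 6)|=6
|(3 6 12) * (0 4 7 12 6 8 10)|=7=|(0 4 7 12 3 8 10)|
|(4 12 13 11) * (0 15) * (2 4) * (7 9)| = |(0 15)(2 4 12 13 11)(7 9)| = 10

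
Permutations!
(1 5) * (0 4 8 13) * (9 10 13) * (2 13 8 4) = (0 2 13)(1 5)(8 9 10) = [2, 5, 13, 3, 4, 1, 6, 7, 9, 10, 8, 11, 12, 0]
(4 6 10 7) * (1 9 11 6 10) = (1 9 11 6)(4 10 7) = [0, 9, 2, 3, 10, 5, 1, 4, 8, 11, 7, 6]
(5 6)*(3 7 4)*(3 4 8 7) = (5 6)(7 8) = [0, 1, 2, 3, 4, 6, 5, 8, 7]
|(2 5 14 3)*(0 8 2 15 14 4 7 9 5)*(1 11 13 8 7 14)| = 13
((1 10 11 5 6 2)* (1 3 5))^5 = (1 11 10)(2 3 5 6)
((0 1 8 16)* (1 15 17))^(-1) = ((0 15 17 1 8 16))^(-1) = (0 16 8 1 17 15)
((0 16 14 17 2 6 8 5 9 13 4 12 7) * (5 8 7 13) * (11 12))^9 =((0 16 14 17 2 6 7)(4 11 12 13)(5 9))^9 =(0 14 2 7 16 17 6)(4 11 12 13)(5 9)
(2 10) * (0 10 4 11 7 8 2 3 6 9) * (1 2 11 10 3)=(0 3 6 9)(1 2 4 10)(7 8 11)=[3, 2, 4, 6, 10, 5, 9, 8, 11, 0, 1, 7]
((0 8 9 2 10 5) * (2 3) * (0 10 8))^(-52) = ((2 8 9 3)(5 10))^(-52) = (10)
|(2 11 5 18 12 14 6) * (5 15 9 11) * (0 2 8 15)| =|(0 2 5 18 12 14 6 8 15 9 11)| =11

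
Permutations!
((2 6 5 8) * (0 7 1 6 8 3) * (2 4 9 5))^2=(0 1 2 4 5)(3 7 6 8 9)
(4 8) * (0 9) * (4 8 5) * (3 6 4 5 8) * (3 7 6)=(0 9)(4 8 7 6)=[9, 1, 2, 3, 8, 5, 4, 6, 7, 0]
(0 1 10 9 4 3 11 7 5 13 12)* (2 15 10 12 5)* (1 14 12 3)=(0 14 12)(1 3 11 7 2 15 10 9 4)(5 13)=[14, 3, 15, 11, 1, 13, 6, 2, 8, 4, 9, 7, 0, 5, 12, 10]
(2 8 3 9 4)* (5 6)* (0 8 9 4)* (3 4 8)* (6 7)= (0 3 8 4 2 9)(5 7 6)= [3, 1, 9, 8, 2, 7, 5, 6, 4, 0]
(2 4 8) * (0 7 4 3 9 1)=(0 7 4 8 2 3 9 1)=[7, 0, 3, 9, 8, 5, 6, 4, 2, 1]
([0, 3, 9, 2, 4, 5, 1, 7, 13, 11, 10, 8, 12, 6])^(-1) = (1 6 13 8 11 9 2 3)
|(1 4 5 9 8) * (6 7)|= |(1 4 5 9 8)(6 7)|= 10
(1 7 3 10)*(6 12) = (1 7 3 10)(6 12) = [0, 7, 2, 10, 4, 5, 12, 3, 8, 9, 1, 11, 6]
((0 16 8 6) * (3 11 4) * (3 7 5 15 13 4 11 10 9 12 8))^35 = (0 10 8 16 9 6 3 12)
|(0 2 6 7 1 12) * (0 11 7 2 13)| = 4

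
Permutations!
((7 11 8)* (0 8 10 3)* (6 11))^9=((0 8 7 6 11 10 3))^9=(0 7 11 3 8 6 10)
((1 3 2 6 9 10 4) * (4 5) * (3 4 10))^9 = (1 4)(2 6 9 3)(5 10) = ((1 4)(2 6 9 3)(5 10))^9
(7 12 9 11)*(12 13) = (7 13 12 9 11) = [0, 1, 2, 3, 4, 5, 6, 13, 8, 11, 10, 7, 9, 12]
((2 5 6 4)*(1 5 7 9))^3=((1 5 6 4 2 7 9))^3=(1 4 9 6 7 5 2)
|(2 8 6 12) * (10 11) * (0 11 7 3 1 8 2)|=9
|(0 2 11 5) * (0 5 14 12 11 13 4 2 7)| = |(0 7)(2 13 4)(11 14 12)| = 6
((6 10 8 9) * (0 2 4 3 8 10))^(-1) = ((10)(0 2 4 3 8 9 6))^(-1) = (10)(0 6 9 8 3 4 2)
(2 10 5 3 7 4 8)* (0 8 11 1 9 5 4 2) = (0 8)(1 9 5 3 7 2 10 4 11) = [8, 9, 10, 7, 11, 3, 6, 2, 0, 5, 4, 1]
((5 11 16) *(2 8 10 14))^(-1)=(2 14 10 8)(5 16 11)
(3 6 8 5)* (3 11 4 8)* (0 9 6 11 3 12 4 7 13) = (0 9 6 12 4 8 5 3 11 7 13) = [9, 1, 2, 11, 8, 3, 12, 13, 5, 6, 10, 7, 4, 0]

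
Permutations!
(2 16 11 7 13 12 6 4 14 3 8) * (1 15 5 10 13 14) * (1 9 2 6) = (1 15 5 10 13 12)(2 16 11 7 14 3 8 6 4 9) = [0, 15, 16, 8, 9, 10, 4, 14, 6, 2, 13, 7, 1, 12, 3, 5, 11]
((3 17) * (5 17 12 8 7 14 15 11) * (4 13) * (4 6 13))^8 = ((3 12 8 7 14 15 11 5 17)(6 13))^8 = (3 17 5 11 15 14 7 8 12)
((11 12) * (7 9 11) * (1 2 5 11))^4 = (1 12 2 7 5 9 11)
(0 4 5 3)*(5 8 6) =[4, 1, 2, 0, 8, 3, 5, 7, 6] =(0 4 8 6 5 3)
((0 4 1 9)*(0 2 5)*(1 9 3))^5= (9)(1 3)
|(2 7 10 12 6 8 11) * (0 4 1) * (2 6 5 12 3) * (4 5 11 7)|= 12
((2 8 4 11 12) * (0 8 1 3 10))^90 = (12) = ((0 8 4 11 12 2 1 3 10))^90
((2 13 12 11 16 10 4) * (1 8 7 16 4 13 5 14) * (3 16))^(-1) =(1 14 5 2 4 11 12 13 10 16 3 7 8)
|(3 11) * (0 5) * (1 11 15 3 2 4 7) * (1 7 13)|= |(0 5)(1 11 2 4 13)(3 15)|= 10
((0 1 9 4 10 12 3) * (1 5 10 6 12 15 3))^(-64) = (0 5 10 15 3)(1 9 4 6 12)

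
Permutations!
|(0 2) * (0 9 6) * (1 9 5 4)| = 7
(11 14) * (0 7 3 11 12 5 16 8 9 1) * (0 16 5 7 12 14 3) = (0 12 7)(1 16 8 9)(3 11) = [12, 16, 2, 11, 4, 5, 6, 0, 9, 1, 10, 3, 7, 13, 14, 15, 8]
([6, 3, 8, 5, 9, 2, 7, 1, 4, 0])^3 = [1, 2, 9, 8, 6, 4, 3, 5, 0, 7]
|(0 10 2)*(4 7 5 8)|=12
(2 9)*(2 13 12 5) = [0, 1, 9, 3, 4, 2, 6, 7, 8, 13, 10, 11, 5, 12] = (2 9 13 12 5)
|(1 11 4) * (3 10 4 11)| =4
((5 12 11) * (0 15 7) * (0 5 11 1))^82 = (0 12 7)(1 5 15)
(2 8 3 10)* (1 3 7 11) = (1 3 10 2 8 7 11) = [0, 3, 8, 10, 4, 5, 6, 11, 7, 9, 2, 1]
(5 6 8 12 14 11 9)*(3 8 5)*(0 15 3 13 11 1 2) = (0 15 3 8 12 14 1 2)(5 6)(9 13 11) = [15, 2, 0, 8, 4, 6, 5, 7, 12, 13, 10, 9, 14, 11, 1, 3]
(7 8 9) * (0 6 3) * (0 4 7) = [6, 1, 2, 4, 7, 5, 3, 8, 9, 0] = (0 6 3 4 7 8 9)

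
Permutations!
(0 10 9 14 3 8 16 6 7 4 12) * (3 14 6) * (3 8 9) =(0 10 3 9 6 7 4 12)(8 16) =[10, 1, 2, 9, 12, 5, 7, 4, 16, 6, 3, 11, 0, 13, 14, 15, 8]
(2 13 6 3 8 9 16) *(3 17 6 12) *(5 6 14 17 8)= (2 13 12 3 5 6 8 9 16)(14 17)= [0, 1, 13, 5, 4, 6, 8, 7, 9, 16, 10, 11, 3, 12, 17, 15, 2, 14]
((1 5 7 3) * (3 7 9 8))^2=((1 5 9 8 3))^2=(1 9 3 5 8)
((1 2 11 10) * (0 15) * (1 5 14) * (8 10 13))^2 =(15)(1 11 8 5)(2 13 10 14)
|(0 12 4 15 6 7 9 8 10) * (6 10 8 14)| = |(0 12 4 15 10)(6 7 9 14)| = 20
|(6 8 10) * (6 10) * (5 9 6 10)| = 5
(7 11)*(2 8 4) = (2 8 4)(7 11) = [0, 1, 8, 3, 2, 5, 6, 11, 4, 9, 10, 7]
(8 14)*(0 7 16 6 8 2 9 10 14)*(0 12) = (0 7 16 6 8 12)(2 9 10 14) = [7, 1, 9, 3, 4, 5, 8, 16, 12, 10, 14, 11, 0, 13, 2, 15, 6]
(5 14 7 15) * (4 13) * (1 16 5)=(1 16 5 14 7 15)(4 13)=[0, 16, 2, 3, 13, 14, 6, 15, 8, 9, 10, 11, 12, 4, 7, 1, 5]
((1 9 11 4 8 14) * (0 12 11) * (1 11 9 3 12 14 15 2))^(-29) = (0 8 3 14 15 12 11 2 9 4 1)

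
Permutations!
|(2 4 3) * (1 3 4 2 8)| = 3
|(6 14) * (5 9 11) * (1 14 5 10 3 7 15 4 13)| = 12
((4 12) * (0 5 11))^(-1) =(0 11 5)(4 12)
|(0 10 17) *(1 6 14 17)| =6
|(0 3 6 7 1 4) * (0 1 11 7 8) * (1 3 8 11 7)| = |(0 8)(1 4 3 6 11)| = 10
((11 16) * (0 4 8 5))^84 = (16)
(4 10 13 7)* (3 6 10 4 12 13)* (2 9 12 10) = (2 9 12 13 7 10 3 6) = [0, 1, 9, 6, 4, 5, 2, 10, 8, 12, 3, 11, 13, 7]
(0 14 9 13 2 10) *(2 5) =[14, 1, 10, 3, 4, 2, 6, 7, 8, 13, 0, 11, 12, 5, 9] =(0 14 9 13 5 2 10)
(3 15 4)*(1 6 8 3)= (1 6 8 3 15 4)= [0, 6, 2, 15, 1, 5, 8, 7, 3, 9, 10, 11, 12, 13, 14, 4]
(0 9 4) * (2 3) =(0 9 4)(2 3) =[9, 1, 3, 2, 0, 5, 6, 7, 8, 4]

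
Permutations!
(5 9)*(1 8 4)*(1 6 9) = (1 8 4 6 9 5) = [0, 8, 2, 3, 6, 1, 9, 7, 4, 5]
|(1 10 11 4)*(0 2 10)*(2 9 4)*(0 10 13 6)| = |(0 9 4 1 10 11 2 13 6)| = 9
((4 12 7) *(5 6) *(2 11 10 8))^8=(4 7 12)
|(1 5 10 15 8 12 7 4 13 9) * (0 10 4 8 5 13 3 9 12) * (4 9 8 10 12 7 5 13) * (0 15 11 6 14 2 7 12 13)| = 30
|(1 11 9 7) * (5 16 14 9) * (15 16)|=8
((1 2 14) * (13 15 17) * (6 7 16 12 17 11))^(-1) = (1 14 2)(6 11 15 13 17 12 16 7)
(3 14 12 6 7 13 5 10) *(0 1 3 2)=(0 1 3 14 12 6 7 13 5 10 2)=[1, 3, 0, 14, 4, 10, 7, 13, 8, 9, 2, 11, 6, 5, 12]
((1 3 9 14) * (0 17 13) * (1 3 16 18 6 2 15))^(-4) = ((0 17 13)(1 16 18 6 2 15)(3 9 14))^(-4) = (0 13 17)(1 18 2)(3 14 9)(6 15 16)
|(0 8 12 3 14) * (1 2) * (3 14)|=|(0 8 12 14)(1 2)|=4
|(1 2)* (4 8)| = |(1 2)(4 8)| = 2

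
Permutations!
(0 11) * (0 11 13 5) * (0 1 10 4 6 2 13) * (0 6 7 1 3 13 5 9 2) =[6, 10, 5, 13, 7, 3, 0, 1, 8, 2, 4, 11, 12, 9] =(0 6)(1 10 4 7)(2 5 3 13 9)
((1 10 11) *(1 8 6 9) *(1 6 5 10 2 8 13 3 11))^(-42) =((1 2 8 5 10)(3 11 13)(6 9))^(-42) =(13)(1 5 2 10 8)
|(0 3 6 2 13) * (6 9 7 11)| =8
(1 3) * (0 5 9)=(0 5 9)(1 3)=[5, 3, 2, 1, 4, 9, 6, 7, 8, 0]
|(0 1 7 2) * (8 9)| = 4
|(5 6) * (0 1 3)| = 6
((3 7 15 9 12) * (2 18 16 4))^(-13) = (2 4 16 18)(3 15 12 7 9)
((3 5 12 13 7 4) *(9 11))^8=(3 12 7)(4 5 13)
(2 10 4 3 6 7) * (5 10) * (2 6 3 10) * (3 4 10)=(10)(2 5)(3 4)(6 7)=[0, 1, 5, 4, 3, 2, 7, 6, 8, 9, 10]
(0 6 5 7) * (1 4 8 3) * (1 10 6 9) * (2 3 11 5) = [9, 4, 3, 10, 8, 7, 2, 0, 11, 1, 6, 5] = (0 9 1 4 8 11 5 7)(2 3 10 6)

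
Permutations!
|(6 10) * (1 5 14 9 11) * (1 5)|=4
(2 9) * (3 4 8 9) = (2 3 4 8 9) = [0, 1, 3, 4, 8, 5, 6, 7, 9, 2]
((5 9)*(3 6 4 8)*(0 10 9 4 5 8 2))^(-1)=(0 2 4 5 6 3 8 9 10)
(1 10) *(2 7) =(1 10)(2 7) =[0, 10, 7, 3, 4, 5, 6, 2, 8, 9, 1]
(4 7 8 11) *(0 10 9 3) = [10, 1, 2, 0, 7, 5, 6, 8, 11, 3, 9, 4] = (0 10 9 3)(4 7 8 11)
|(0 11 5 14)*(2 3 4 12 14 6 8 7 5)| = 28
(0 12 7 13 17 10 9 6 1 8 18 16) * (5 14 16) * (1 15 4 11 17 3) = (0 12 7 13 3 1 8 18 5 14 16)(4 11 17 10 9 6 15) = [12, 8, 2, 1, 11, 14, 15, 13, 18, 6, 9, 17, 7, 3, 16, 4, 0, 10, 5]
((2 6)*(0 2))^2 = ((0 2 6))^2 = (0 6 2)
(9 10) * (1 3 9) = (1 3 9 10) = [0, 3, 2, 9, 4, 5, 6, 7, 8, 10, 1]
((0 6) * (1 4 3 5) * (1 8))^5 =(8)(0 6)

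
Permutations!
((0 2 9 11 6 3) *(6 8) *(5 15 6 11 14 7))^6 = (0 15 14)(2 6 7)(3 5 9)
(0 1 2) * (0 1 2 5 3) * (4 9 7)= (0 2 1 5 3)(4 9 7)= [2, 5, 1, 0, 9, 3, 6, 4, 8, 7]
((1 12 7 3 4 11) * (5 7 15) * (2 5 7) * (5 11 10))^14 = (1 3 2 15 10)(4 11 7 5 12)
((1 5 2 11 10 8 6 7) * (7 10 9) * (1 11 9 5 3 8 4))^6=((1 3 8 6 10 4)(2 9 7 11 5))^6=(2 9 7 11 5)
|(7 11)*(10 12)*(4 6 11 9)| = 10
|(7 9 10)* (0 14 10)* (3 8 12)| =|(0 14 10 7 9)(3 8 12)| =15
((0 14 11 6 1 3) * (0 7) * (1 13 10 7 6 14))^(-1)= ((0 1 3 6 13 10 7)(11 14))^(-1)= (0 7 10 13 6 3 1)(11 14)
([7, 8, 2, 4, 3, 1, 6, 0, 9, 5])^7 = (0 7)(1 5 9 8)(3 4)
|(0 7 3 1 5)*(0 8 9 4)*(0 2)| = |(0 7 3 1 5 8 9 4 2)| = 9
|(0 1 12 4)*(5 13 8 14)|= |(0 1 12 4)(5 13 8 14)|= 4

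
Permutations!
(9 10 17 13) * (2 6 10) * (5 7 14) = (2 6 10 17 13 9)(5 7 14) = [0, 1, 6, 3, 4, 7, 10, 14, 8, 2, 17, 11, 12, 9, 5, 15, 16, 13]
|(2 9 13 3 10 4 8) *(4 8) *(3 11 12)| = 8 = |(2 9 13 11 12 3 10 8)|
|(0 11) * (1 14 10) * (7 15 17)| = |(0 11)(1 14 10)(7 15 17)| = 6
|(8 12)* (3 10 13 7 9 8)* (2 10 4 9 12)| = |(2 10 13 7 12 3 4 9 8)| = 9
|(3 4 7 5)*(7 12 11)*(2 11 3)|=12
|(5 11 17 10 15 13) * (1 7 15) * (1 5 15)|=|(1 7)(5 11 17 10)(13 15)|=4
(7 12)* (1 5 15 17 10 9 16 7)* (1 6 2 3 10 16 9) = (1 5 15 17 16 7 12 6 2 3 10) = [0, 5, 3, 10, 4, 15, 2, 12, 8, 9, 1, 11, 6, 13, 14, 17, 7, 16]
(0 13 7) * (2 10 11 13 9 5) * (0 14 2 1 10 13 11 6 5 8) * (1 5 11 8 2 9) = (0 1 10 6 11 8)(2 13 7 14 9) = [1, 10, 13, 3, 4, 5, 11, 14, 0, 2, 6, 8, 12, 7, 9]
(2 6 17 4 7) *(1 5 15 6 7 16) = (1 5 15 6 17 4 16)(2 7) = [0, 5, 7, 3, 16, 15, 17, 2, 8, 9, 10, 11, 12, 13, 14, 6, 1, 4]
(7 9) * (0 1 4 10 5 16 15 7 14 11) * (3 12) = (0 1 4 10 5 16 15 7 9 14 11)(3 12) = [1, 4, 2, 12, 10, 16, 6, 9, 8, 14, 5, 0, 3, 13, 11, 7, 15]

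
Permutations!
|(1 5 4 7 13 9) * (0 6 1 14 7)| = |(0 6 1 5 4)(7 13 9 14)| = 20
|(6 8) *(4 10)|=|(4 10)(6 8)|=2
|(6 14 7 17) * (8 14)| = 5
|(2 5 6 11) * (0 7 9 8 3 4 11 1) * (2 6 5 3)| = 10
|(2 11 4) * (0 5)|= 6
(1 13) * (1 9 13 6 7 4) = (1 6 7 4)(9 13) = [0, 6, 2, 3, 1, 5, 7, 4, 8, 13, 10, 11, 12, 9]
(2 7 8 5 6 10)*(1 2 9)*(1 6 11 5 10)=(1 2 7 8 10 9 6)(5 11)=[0, 2, 7, 3, 4, 11, 1, 8, 10, 6, 9, 5]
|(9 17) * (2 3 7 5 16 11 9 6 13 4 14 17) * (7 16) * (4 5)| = |(2 3 16 11 9)(4 14 17 6 13 5 7)| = 35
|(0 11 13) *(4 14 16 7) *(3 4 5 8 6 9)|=9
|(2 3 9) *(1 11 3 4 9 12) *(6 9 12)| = |(1 11 3 6 9 2 4 12)| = 8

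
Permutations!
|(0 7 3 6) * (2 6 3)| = 4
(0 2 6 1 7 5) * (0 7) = (0 2 6 1)(5 7) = [2, 0, 6, 3, 4, 7, 1, 5]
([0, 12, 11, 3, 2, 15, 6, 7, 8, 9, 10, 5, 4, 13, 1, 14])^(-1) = [0, 14, 4, 3, 12, 11, 6, 7, 8, 9, 10, 2, 1, 13, 15, 5]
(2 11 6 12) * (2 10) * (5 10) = (2 11 6 12 5 10) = [0, 1, 11, 3, 4, 10, 12, 7, 8, 9, 2, 6, 5]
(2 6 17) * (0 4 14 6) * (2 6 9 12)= [4, 1, 0, 3, 14, 5, 17, 7, 8, 12, 10, 11, 2, 13, 9, 15, 16, 6]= (0 4 14 9 12 2)(6 17)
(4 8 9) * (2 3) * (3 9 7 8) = [0, 1, 9, 2, 3, 5, 6, 8, 7, 4] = (2 9 4 3)(7 8)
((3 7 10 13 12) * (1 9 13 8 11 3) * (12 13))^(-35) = (13)(1 9 12)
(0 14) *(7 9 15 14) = (0 7 9 15 14) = [7, 1, 2, 3, 4, 5, 6, 9, 8, 15, 10, 11, 12, 13, 0, 14]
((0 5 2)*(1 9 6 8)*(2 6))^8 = (0 5 6 8 1 9 2)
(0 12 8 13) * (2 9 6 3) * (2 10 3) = (0 12 8 13)(2 9 6)(3 10) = [12, 1, 9, 10, 4, 5, 2, 7, 13, 6, 3, 11, 8, 0]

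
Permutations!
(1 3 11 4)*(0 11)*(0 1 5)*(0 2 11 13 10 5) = (0 13 10 5 2 11 4)(1 3) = [13, 3, 11, 1, 0, 2, 6, 7, 8, 9, 5, 4, 12, 10]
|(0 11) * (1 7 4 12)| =4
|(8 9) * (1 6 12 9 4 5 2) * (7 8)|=|(1 6 12 9 7 8 4 5 2)|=9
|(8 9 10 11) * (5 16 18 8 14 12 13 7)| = |(5 16 18 8 9 10 11 14 12 13 7)| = 11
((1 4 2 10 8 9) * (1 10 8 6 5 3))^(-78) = (1 8 6)(2 10 3)(4 9 5)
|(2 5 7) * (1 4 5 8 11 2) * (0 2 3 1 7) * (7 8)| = |(0 2 7 8 11 3 1 4 5)| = 9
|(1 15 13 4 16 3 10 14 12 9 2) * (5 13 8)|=|(1 15 8 5 13 4 16 3 10 14 12 9 2)|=13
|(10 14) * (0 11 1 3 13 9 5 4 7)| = 18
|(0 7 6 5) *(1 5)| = |(0 7 6 1 5)| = 5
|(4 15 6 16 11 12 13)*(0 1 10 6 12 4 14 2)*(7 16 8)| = 14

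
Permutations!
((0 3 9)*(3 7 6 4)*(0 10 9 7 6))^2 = ((0 6 4 3 7)(9 10))^2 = (10)(0 4 7 6 3)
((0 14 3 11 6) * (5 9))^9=(0 6 11 3 14)(5 9)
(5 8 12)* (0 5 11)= [5, 1, 2, 3, 4, 8, 6, 7, 12, 9, 10, 0, 11]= (0 5 8 12 11)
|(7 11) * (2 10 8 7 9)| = |(2 10 8 7 11 9)| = 6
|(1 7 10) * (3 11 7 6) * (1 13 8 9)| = |(1 6 3 11 7 10 13 8 9)| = 9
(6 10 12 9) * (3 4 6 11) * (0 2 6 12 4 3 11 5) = [2, 1, 6, 3, 12, 0, 10, 7, 8, 5, 4, 11, 9] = (0 2 6 10 4 12 9 5)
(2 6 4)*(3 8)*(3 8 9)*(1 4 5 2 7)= (1 4 7)(2 6 5)(3 9)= [0, 4, 6, 9, 7, 2, 5, 1, 8, 3]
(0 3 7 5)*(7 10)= [3, 1, 2, 10, 4, 0, 6, 5, 8, 9, 7]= (0 3 10 7 5)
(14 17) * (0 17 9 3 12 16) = [17, 1, 2, 12, 4, 5, 6, 7, 8, 3, 10, 11, 16, 13, 9, 15, 0, 14] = (0 17 14 9 3 12 16)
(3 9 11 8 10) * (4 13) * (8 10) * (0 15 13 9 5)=(0 15 13 4 9 11 10 3 5)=[15, 1, 2, 5, 9, 0, 6, 7, 8, 11, 3, 10, 12, 4, 14, 13]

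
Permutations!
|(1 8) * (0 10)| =|(0 10)(1 8)| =2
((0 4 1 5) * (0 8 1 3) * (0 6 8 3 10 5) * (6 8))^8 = (0 4 10 5 3 8 1)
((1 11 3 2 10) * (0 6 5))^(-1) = (0 5 6)(1 10 2 3 11)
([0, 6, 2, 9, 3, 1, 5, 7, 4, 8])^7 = [0, 6, 2, 4, 8, 1, 5, 7, 9, 3]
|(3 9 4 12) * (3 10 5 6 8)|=8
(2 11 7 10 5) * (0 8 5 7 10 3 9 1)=(0 8 5 2 11 10 7 3 9 1)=[8, 0, 11, 9, 4, 2, 6, 3, 5, 1, 7, 10]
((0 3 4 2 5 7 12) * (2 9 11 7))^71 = ((0 3 4 9 11 7 12)(2 5))^71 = (0 3 4 9 11 7 12)(2 5)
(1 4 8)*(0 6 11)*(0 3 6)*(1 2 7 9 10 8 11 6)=(1 4 11 3)(2 7 9 10 8)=[0, 4, 7, 1, 11, 5, 6, 9, 2, 10, 8, 3]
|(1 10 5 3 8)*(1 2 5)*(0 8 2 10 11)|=|(0 8 10 1 11)(2 5 3)|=15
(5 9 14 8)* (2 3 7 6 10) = (2 3 7 6 10)(5 9 14 8) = [0, 1, 3, 7, 4, 9, 10, 6, 5, 14, 2, 11, 12, 13, 8]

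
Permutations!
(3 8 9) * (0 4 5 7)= (0 4 5 7)(3 8 9)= [4, 1, 2, 8, 5, 7, 6, 0, 9, 3]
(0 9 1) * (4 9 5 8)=[5, 0, 2, 3, 9, 8, 6, 7, 4, 1]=(0 5 8 4 9 1)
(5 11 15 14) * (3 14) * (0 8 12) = (0 8 12)(3 14 5 11 15) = [8, 1, 2, 14, 4, 11, 6, 7, 12, 9, 10, 15, 0, 13, 5, 3]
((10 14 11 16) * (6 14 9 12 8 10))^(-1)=((6 14 11 16)(8 10 9 12))^(-1)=(6 16 11 14)(8 12 9 10)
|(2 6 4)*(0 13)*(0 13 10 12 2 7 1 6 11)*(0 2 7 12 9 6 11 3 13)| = 12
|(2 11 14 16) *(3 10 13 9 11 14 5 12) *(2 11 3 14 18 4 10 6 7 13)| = 20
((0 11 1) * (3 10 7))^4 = ((0 11 1)(3 10 7))^4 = (0 11 1)(3 10 7)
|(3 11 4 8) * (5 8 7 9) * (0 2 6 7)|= 10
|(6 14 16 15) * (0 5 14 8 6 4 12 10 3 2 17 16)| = 24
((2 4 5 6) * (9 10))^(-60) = (10)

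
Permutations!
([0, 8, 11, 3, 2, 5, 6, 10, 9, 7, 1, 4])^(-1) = (1 10 7 9 8)(2 4 11)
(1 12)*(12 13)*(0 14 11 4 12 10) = (0 14 11 4 12 1 13 10) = [14, 13, 2, 3, 12, 5, 6, 7, 8, 9, 0, 4, 1, 10, 11]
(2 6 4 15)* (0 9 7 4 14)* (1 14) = (0 9 7 4 15 2 6 1 14) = [9, 14, 6, 3, 15, 5, 1, 4, 8, 7, 10, 11, 12, 13, 0, 2]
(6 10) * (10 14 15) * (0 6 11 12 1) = [6, 0, 2, 3, 4, 5, 14, 7, 8, 9, 11, 12, 1, 13, 15, 10] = (0 6 14 15 10 11 12 1)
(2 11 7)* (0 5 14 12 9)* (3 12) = (0 5 14 3 12 9)(2 11 7) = [5, 1, 11, 12, 4, 14, 6, 2, 8, 0, 10, 7, 9, 13, 3]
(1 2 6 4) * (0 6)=(0 6 4 1 2)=[6, 2, 0, 3, 1, 5, 4]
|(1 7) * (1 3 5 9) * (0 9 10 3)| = 12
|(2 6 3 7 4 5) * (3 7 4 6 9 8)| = 6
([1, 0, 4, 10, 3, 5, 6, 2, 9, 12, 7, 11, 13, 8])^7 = [1, 0, 3, 7, 10, 5, 6, 4, 13, 8, 2, 11, 9, 12]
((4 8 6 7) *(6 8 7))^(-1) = ((8)(4 7))^(-1) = (8)(4 7)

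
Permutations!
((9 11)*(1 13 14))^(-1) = ((1 13 14)(9 11))^(-1) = (1 14 13)(9 11)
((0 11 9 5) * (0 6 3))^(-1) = ((0 11 9 5 6 3))^(-1) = (0 3 6 5 9 11)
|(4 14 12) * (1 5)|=6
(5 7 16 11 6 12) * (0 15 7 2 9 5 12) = [15, 1, 9, 3, 4, 2, 0, 16, 8, 5, 10, 6, 12, 13, 14, 7, 11] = (0 15 7 16 11 6)(2 9 5)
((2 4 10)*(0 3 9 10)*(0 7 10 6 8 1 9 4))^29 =((0 3 4 7 10 2)(1 9 6 8))^29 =(0 2 10 7 4 3)(1 9 6 8)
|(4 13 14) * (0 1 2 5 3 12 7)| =21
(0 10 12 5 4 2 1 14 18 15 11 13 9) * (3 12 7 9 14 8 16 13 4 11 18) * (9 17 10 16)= (0 16 13 14 3 12 5 11 4 2 1 8 9)(7 17 10)(15 18)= [16, 8, 1, 12, 2, 11, 6, 17, 9, 0, 7, 4, 5, 14, 3, 18, 13, 10, 15]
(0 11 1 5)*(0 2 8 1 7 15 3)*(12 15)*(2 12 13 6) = (0 11 7 13 6 2 8 1 5 12 15 3) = [11, 5, 8, 0, 4, 12, 2, 13, 1, 9, 10, 7, 15, 6, 14, 3]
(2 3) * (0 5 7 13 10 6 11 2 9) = (0 5 7 13 10 6 11 2 3 9) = [5, 1, 3, 9, 4, 7, 11, 13, 8, 0, 6, 2, 12, 10]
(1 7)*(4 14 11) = [0, 7, 2, 3, 14, 5, 6, 1, 8, 9, 10, 4, 12, 13, 11] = (1 7)(4 14 11)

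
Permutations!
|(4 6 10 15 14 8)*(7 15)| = 7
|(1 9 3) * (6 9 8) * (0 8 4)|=|(0 8 6 9 3 1 4)|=7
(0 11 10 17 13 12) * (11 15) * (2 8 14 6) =[15, 1, 8, 3, 4, 5, 2, 7, 14, 9, 17, 10, 0, 12, 6, 11, 16, 13] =(0 15 11 10 17 13 12)(2 8 14 6)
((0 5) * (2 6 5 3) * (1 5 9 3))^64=(9)(0 1 5)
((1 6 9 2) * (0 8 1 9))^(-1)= (0 6 1 8)(2 9)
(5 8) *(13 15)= (5 8)(13 15)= [0, 1, 2, 3, 4, 8, 6, 7, 5, 9, 10, 11, 12, 15, 14, 13]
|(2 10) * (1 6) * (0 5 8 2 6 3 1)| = 6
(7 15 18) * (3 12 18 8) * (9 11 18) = (3 12 9 11 18 7 15 8) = [0, 1, 2, 12, 4, 5, 6, 15, 3, 11, 10, 18, 9, 13, 14, 8, 16, 17, 7]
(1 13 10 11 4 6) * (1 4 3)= (1 13 10 11 3)(4 6)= [0, 13, 2, 1, 6, 5, 4, 7, 8, 9, 11, 3, 12, 10]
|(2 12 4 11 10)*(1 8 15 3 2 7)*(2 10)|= |(1 8 15 3 10 7)(2 12 4 11)|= 12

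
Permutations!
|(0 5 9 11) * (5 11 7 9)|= 2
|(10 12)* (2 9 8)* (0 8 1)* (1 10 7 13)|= |(0 8 2 9 10 12 7 13 1)|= 9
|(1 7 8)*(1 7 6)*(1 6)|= 2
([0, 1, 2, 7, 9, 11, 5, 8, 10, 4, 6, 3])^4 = (3 6 7 5 8 11 10)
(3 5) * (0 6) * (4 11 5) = (0 6)(3 4 11 5) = [6, 1, 2, 4, 11, 3, 0, 7, 8, 9, 10, 5]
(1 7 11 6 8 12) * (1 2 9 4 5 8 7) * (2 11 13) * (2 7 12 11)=(2 9 4 5 8 11 6 12)(7 13)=[0, 1, 9, 3, 5, 8, 12, 13, 11, 4, 10, 6, 2, 7]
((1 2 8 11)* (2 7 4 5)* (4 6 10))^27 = ((1 7 6 10 4 5 2 8 11))^27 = (11)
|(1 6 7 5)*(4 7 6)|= 4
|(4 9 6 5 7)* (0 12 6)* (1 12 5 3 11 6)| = |(0 5 7 4 9)(1 12)(3 11 6)| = 30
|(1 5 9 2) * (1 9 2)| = 4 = |(1 5 2 9)|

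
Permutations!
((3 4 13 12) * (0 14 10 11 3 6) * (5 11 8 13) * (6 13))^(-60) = (14)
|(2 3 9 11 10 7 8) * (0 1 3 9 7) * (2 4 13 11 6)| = |(0 1 3 7 8 4 13 11 10)(2 9 6)| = 9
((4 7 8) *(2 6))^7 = ((2 6)(4 7 8))^7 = (2 6)(4 7 8)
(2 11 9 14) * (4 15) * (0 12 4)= (0 12 4 15)(2 11 9 14)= [12, 1, 11, 3, 15, 5, 6, 7, 8, 14, 10, 9, 4, 13, 2, 0]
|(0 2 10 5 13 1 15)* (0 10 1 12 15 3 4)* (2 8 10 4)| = 24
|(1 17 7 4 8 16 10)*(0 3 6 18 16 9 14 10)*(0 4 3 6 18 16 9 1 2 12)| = |(0 6 16 4 8 1 17 7 3 18 9 14 10 2 12)| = 15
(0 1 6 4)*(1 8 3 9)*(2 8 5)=(0 5 2 8 3 9 1 6 4)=[5, 6, 8, 9, 0, 2, 4, 7, 3, 1]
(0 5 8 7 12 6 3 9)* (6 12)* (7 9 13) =(0 5 8 9)(3 13 7 6) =[5, 1, 2, 13, 4, 8, 3, 6, 9, 0, 10, 11, 12, 7]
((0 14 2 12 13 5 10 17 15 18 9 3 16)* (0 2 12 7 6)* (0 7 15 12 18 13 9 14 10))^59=((0 10 17 12 9 3 16 2 15 13 5)(6 7)(14 18))^59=(0 9 15 10 3 13 17 16 5 12 2)(6 7)(14 18)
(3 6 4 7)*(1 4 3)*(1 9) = (1 4 7 9)(3 6) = [0, 4, 2, 6, 7, 5, 3, 9, 8, 1]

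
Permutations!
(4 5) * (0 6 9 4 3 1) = (0 6 9 4 5 3 1) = [6, 0, 2, 1, 5, 3, 9, 7, 8, 4]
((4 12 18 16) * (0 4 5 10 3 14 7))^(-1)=((0 4 12 18 16 5 10 3 14 7))^(-1)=(0 7 14 3 10 5 16 18 12 4)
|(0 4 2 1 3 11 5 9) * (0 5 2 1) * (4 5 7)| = 9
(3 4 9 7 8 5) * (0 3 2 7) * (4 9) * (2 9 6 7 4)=(0 3 6 7 8 5 9)(2 4)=[3, 1, 4, 6, 2, 9, 7, 8, 5, 0]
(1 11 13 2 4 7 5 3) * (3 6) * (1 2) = (1 11 13)(2 4 7 5 6 3) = [0, 11, 4, 2, 7, 6, 3, 5, 8, 9, 10, 13, 12, 1]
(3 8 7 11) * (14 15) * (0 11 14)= (0 11 3 8 7 14 15)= [11, 1, 2, 8, 4, 5, 6, 14, 7, 9, 10, 3, 12, 13, 15, 0]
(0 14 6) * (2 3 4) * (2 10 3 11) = (0 14 6)(2 11)(3 4 10) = [14, 1, 11, 4, 10, 5, 0, 7, 8, 9, 3, 2, 12, 13, 6]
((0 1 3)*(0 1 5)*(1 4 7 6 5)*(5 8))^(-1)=((0 1 3 4 7 6 8 5))^(-1)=(0 5 8 6 7 4 3 1)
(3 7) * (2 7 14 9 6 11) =(2 7 3 14 9 6 11) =[0, 1, 7, 14, 4, 5, 11, 3, 8, 6, 10, 2, 12, 13, 9]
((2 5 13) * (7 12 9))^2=((2 5 13)(7 12 9))^2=(2 13 5)(7 9 12)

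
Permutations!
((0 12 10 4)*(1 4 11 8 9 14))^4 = (0 8 4 11 1 10 14 12 9)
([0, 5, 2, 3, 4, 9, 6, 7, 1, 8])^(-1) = (1 8 9 5)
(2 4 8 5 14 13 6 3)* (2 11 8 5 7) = (2 4 5 14 13 6 3 11 8 7) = [0, 1, 4, 11, 5, 14, 3, 2, 7, 9, 10, 8, 12, 6, 13]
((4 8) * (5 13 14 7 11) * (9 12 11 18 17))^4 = (5 18 11 7 12 14 9 13 17)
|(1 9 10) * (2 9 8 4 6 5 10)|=6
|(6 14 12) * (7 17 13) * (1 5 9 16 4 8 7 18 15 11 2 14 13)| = |(1 5 9 16 4 8 7 17)(2 14 12 6 13 18 15 11)| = 8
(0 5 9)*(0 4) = [5, 1, 2, 3, 0, 9, 6, 7, 8, 4] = (0 5 9 4)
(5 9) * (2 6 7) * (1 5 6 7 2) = (1 5 9 6 2 7) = [0, 5, 7, 3, 4, 9, 2, 1, 8, 6]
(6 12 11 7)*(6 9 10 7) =(6 12 11)(7 9 10) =[0, 1, 2, 3, 4, 5, 12, 9, 8, 10, 7, 6, 11]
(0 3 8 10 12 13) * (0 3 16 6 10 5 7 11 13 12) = (0 16 6 10)(3 8 5 7 11 13) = [16, 1, 2, 8, 4, 7, 10, 11, 5, 9, 0, 13, 12, 3, 14, 15, 6]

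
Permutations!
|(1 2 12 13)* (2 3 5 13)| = 4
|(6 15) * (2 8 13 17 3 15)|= 7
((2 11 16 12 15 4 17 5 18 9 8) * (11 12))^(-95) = ((2 12 15 4 17 5 18 9 8)(11 16))^(-95) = (2 17 8 4 9 15 18 12 5)(11 16)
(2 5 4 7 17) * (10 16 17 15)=(2 5 4 7 15 10 16 17)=[0, 1, 5, 3, 7, 4, 6, 15, 8, 9, 16, 11, 12, 13, 14, 10, 17, 2]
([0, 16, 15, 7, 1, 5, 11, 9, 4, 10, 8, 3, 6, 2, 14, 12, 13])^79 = [0, 7, 8, 2, 3, 5, 16, 15, 11, 12, 6, 13, 1, 10, 14, 4, 9]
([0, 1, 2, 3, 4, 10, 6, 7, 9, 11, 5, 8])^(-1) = (5 10)(8 11 9)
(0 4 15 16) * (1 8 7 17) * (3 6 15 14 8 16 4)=(0 3 6 15 4 14 8 7 17 1 16)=[3, 16, 2, 6, 14, 5, 15, 17, 7, 9, 10, 11, 12, 13, 8, 4, 0, 1]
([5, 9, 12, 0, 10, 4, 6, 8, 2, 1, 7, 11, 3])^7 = [12, 9, 7, 2, 0, 3, 6, 4, 10, 1, 5, 11, 8]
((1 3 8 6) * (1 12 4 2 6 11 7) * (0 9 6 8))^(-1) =(0 3 1 7 11 8 2 4 12 6 9) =((0 9 6 12 4 2 8 11 7 1 3))^(-1)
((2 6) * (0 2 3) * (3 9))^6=((0 2 6 9 3))^6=(0 2 6 9 3)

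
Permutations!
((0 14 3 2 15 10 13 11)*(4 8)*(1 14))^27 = (15)(4 8)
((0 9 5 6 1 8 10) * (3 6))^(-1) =(0 10 8 1 6 3 5 9)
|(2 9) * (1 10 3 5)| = 4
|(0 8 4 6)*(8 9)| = 5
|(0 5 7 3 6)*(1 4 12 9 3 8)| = |(0 5 7 8 1 4 12 9 3 6)| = 10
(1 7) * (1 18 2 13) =(1 7 18 2 13) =[0, 7, 13, 3, 4, 5, 6, 18, 8, 9, 10, 11, 12, 1, 14, 15, 16, 17, 2]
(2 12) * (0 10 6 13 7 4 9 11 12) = (0 10 6 13 7 4 9 11 12 2) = [10, 1, 0, 3, 9, 5, 13, 4, 8, 11, 6, 12, 2, 7]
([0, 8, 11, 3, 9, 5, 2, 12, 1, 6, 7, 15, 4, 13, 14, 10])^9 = [0, 8, 2, 3, 4, 5, 6, 7, 1, 9, 10, 11, 12, 13, 14, 15]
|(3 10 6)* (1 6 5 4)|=6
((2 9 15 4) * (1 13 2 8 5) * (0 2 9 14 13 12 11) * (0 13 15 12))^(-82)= ((0 2 14 15 4 8 5 1)(9 12 11 13))^(-82)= (0 5 4 14)(1 8 15 2)(9 11)(12 13)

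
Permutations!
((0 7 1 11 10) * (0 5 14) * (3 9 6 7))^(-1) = (0 14 5 10 11 1 7 6 9 3)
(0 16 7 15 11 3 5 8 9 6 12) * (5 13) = (0 16 7 15 11 3 13 5 8 9 6 12) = [16, 1, 2, 13, 4, 8, 12, 15, 9, 6, 10, 3, 0, 5, 14, 11, 7]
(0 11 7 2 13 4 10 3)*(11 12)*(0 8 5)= (0 12 11 7 2 13 4 10 3 8 5)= [12, 1, 13, 8, 10, 0, 6, 2, 5, 9, 3, 7, 11, 4]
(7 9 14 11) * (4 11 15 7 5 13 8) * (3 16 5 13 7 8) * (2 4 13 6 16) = (2 4 11 6 16 5 7 9 14 15 8 13 3) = [0, 1, 4, 2, 11, 7, 16, 9, 13, 14, 10, 6, 12, 3, 15, 8, 5]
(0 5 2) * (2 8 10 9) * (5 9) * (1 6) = [9, 6, 0, 3, 4, 8, 1, 7, 10, 2, 5] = (0 9 2)(1 6)(5 8 10)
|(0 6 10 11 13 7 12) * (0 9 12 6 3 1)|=|(0 3 1)(6 10 11 13 7)(9 12)|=30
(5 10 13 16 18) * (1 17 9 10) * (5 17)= (1 5)(9 10 13 16 18 17)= [0, 5, 2, 3, 4, 1, 6, 7, 8, 10, 13, 11, 12, 16, 14, 15, 18, 9, 17]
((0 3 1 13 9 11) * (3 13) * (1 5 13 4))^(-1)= ((0 4 1 3 5 13 9 11))^(-1)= (0 11 9 13 5 3 1 4)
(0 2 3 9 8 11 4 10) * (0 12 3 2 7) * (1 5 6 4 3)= (0 7)(1 5 6 4 10 12)(3 9 8 11)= [7, 5, 2, 9, 10, 6, 4, 0, 11, 8, 12, 3, 1]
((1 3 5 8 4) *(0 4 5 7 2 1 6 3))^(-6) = ((0 4 6 3 7 2 1)(5 8))^(-6) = (8)(0 4 6 3 7 2 1)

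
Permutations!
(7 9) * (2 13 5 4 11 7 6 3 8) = [0, 1, 13, 8, 11, 4, 3, 9, 2, 6, 10, 7, 12, 5] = (2 13 5 4 11 7 9 6 3 8)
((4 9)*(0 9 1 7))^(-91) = ((0 9 4 1 7))^(-91) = (0 7 1 4 9)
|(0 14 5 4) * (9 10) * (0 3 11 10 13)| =9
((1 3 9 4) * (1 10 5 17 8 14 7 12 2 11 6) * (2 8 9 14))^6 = ((1 3 14 7 12 8 2 11 6)(4 10 5 17 9))^6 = (1 2 7)(3 11 12)(4 10 5 17 9)(6 8 14)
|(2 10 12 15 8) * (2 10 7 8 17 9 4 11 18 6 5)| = |(2 7 8 10 12 15 17 9 4 11 18 6 5)| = 13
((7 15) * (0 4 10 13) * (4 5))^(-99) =((0 5 4 10 13)(7 15))^(-99) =(0 5 4 10 13)(7 15)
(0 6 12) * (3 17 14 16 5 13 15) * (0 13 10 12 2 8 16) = (0 6 2 8 16 5 10 12 13 15 3 17 14) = [6, 1, 8, 17, 4, 10, 2, 7, 16, 9, 12, 11, 13, 15, 0, 3, 5, 14]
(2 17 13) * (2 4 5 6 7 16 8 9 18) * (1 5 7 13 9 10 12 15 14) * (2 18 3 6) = (18)(1 5 2 17 9 3 6 13 4 7 16 8 10 12 15 14) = [0, 5, 17, 6, 7, 2, 13, 16, 10, 3, 12, 11, 15, 4, 1, 14, 8, 9, 18]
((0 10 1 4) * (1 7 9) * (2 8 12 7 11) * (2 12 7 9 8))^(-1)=(0 4 1 9 12 11 10)(7 8)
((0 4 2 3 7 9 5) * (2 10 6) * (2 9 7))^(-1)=((0 4 10 6 9 5)(2 3))^(-1)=(0 5 9 6 10 4)(2 3)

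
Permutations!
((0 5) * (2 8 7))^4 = (2 8 7)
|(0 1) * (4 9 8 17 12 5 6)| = 14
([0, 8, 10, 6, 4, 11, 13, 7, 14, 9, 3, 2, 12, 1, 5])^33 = (1 5 10 13 14 2 6 8 11 3)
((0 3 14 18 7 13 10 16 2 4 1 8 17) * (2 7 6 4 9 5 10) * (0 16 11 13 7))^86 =((0 3 14 18 6 4 1 8 17 16)(2 9 5 10 11 13))^86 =(0 1 14 17 6)(2 5 11)(3 8 18 16 4)(9 10 13)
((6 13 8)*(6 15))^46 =(6 8)(13 15)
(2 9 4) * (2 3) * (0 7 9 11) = (0 7 9 4 3 2 11) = [7, 1, 11, 2, 3, 5, 6, 9, 8, 4, 10, 0]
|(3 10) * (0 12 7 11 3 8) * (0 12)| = 6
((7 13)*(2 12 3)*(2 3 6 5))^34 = (13)(2 6)(5 12)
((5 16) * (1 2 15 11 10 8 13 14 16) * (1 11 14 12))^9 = (1 13 10 5 14 2 12 8 11 16 15)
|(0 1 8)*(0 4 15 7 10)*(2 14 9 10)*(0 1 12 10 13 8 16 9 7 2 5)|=|(0 12 10 1 16 9 13 8 4 15 2 14 7 5)|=14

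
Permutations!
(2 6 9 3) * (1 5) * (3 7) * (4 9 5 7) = (1 7 3 2 6 5)(4 9) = [0, 7, 6, 2, 9, 1, 5, 3, 8, 4]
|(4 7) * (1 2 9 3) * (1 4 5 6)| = |(1 2 9 3 4 7 5 6)| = 8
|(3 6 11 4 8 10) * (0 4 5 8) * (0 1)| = 6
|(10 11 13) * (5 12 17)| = 3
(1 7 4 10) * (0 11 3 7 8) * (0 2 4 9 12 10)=(0 11 3 7 9 12 10 1 8 2 4)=[11, 8, 4, 7, 0, 5, 6, 9, 2, 12, 1, 3, 10]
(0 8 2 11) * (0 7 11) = (0 8 2)(7 11) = [8, 1, 0, 3, 4, 5, 6, 11, 2, 9, 10, 7]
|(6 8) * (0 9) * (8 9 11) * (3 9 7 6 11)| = |(0 3 9)(6 7)(8 11)| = 6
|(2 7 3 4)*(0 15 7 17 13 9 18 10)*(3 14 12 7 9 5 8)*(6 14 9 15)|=56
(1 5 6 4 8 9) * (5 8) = (1 8 9)(4 5 6) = [0, 8, 2, 3, 5, 6, 4, 7, 9, 1]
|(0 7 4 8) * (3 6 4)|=6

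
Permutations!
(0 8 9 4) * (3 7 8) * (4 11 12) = [3, 1, 2, 7, 0, 5, 6, 8, 9, 11, 10, 12, 4] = (0 3 7 8 9 11 12 4)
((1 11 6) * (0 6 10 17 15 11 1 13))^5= (0 13 6)(10 17 15 11)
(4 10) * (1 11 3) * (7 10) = (1 11 3)(4 7 10) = [0, 11, 2, 1, 7, 5, 6, 10, 8, 9, 4, 3]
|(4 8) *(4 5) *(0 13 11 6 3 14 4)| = 9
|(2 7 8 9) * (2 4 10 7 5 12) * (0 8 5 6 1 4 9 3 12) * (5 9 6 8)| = |(0 5)(1 4 10 7 9 6)(2 8 3 12)| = 12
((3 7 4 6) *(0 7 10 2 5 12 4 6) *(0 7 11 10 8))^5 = ((0 11 10 2 5 12 4 7 6 3 8))^5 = (0 12 8 5 3 2 6 10 7 11 4)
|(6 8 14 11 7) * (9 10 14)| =|(6 8 9 10 14 11 7)| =7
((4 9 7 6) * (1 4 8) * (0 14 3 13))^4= (14)(1 6 9)(4 8 7)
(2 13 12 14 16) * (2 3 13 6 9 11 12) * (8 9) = (2 6 8 9 11 12 14 16 3 13) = [0, 1, 6, 13, 4, 5, 8, 7, 9, 11, 10, 12, 14, 2, 16, 15, 3]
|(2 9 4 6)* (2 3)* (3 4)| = 6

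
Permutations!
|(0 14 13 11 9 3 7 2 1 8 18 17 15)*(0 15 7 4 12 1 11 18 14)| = |(1 8 14 13 18 17 7 2 11 9 3 4 12)| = 13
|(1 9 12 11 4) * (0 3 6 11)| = |(0 3 6 11 4 1 9 12)| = 8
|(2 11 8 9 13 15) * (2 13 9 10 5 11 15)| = 12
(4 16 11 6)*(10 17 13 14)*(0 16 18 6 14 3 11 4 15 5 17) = [16, 1, 2, 11, 18, 17, 15, 7, 8, 9, 0, 14, 12, 3, 10, 5, 4, 13, 6] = (0 16 4 18 6 15 5 17 13 3 11 14 10)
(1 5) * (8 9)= [0, 5, 2, 3, 4, 1, 6, 7, 9, 8]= (1 5)(8 9)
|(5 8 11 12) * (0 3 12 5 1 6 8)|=8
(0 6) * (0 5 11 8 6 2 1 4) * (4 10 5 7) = (0 2 1 10 5 11 8 6 7 4) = [2, 10, 1, 3, 0, 11, 7, 4, 6, 9, 5, 8]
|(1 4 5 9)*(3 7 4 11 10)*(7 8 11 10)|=|(1 10 3 8 11 7 4 5 9)|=9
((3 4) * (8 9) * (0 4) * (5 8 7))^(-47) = (0 4 3)(5 8 9 7)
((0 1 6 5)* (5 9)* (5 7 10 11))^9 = (0 1 6 9 7 10 11 5)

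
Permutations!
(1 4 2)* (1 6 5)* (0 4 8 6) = (0 4 2)(1 8 6 5) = [4, 8, 0, 3, 2, 1, 5, 7, 6]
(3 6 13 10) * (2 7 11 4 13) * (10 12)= (2 7 11 4 13 12 10 3 6)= [0, 1, 7, 6, 13, 5, 2, 11, 8, 9, 3, 4, 10, 12]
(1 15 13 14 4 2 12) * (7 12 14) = (1 15 13 7 12)(2 14 4) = [0, 15, 14, 3, 2, 5, 6, 12, 8, 9, 10, 11, 1, 7, 4, 13]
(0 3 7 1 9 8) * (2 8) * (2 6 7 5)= (0 3 5 2 8)(1 9 6 7)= [3, 9, 8, 5, 4, 2, 7, 1, 0, 6]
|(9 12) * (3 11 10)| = 6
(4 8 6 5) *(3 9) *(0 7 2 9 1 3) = (0 7 2 9)(1 3)(4 8 6 5) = [7, 3, 9, 1, 8, 4, 5, 2, 6, 0]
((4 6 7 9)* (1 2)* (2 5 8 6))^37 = ((1 5 8 6 7 9 4 2))^37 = (1 9 8 2 7 5 4 6)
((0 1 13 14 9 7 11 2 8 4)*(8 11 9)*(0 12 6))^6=(0 12 8 13)(1 6 4 14)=((0 1 13 14 8 4 12 6)(2 11)(7 9))^6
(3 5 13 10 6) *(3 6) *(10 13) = [0, 1, 2, 5, 4, 10, 6, 7, 8, 9, 3, 11, 12, 13] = (13)(3 5 10)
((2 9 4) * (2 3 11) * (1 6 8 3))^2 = (1 8 11 9)(2 4 6 3)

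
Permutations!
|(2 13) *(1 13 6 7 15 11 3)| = 8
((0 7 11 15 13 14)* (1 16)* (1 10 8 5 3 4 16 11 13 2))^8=((0 7 13 14)(1 11 15 2)(3 4 16 10 8 5))^8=(3 16 8)(4 10 5)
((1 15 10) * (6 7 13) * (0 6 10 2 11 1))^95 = (1 11 2 15)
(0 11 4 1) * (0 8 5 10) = (0 11 4 1 8 5 10) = [11, 8, 2, 3, 1, 10, 6, 7, 5, 9, 0, 4]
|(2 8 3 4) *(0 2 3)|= 6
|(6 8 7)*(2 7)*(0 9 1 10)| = 4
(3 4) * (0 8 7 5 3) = (0 8 7 5 3 4) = [8, 1, 2, 4, 0, 3, 6, 5, 7]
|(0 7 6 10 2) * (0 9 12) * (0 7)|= 6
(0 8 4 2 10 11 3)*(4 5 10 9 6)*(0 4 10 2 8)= [0, 1, 9, 4, 8, 2, 10, 7, 5, 6, 11, 3]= (2 9 6 10 11 3 4 8 5)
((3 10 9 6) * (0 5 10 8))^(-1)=(0 8 3 6 9 10 5)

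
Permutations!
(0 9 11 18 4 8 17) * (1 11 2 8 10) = [9, 11, 8, 3, 10, 5, 6, 7, 17, 2, 1, 18, 12, 13, 14, 15, 16, 0, 4] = (0 9 2 8 17)(1 11 18 4 10)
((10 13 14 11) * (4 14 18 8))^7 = (18)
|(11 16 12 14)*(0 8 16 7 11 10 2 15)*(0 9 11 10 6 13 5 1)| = 18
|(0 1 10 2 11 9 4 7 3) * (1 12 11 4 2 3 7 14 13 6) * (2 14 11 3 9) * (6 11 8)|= |(0 12 3)(1 10 9 14 13 11 2 4 8 6)|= 30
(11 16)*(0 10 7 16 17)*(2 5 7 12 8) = [10, 1, 5, 3, 4, 7, 6, 16, 2, 9, 12, 17, 8, 13, 14, 15, 11, 0] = (0 10 12 8 2 5 7 16 11 17)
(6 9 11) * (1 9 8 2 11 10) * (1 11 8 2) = [0, 9, 8, 3, 4, 5, 2, 7, 1, 10, 11, 6] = (1 9 10 11 6 2 8)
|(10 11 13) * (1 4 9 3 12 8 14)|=21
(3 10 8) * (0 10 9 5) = (0 10 8 3 9 5) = [10, 1, 2, 9, 4, 0, 6, 7, 3, 5, 8]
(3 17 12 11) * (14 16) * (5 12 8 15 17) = (3 5 12 11)(8 15 17)(14 16) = [0, 1, 2, 5, 4, 12, 6, 7, 15, 9, 10, 3, 11, 13, 16, 17, 14, 8]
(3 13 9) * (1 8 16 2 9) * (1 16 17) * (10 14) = [0, 8, 9, 13, 4, 5, 6, 7, 17, 3, 14, 11, 12, 16, 10, 15, 2, 1] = (1 8 17)(2 9 3 13 16)(10 14)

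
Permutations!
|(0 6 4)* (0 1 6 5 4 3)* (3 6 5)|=6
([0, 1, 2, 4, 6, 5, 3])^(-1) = [0, 1, 2, 6, 3, 5, 4]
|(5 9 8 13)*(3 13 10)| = 6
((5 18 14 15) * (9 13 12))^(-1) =(5 15 14 18)(9 12 13)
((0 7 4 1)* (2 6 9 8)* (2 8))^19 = ((0 7 4 1)(2 6 9))^19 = (0 1 4 7)(2 6 9)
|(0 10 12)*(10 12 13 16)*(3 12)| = |(0 3 12)(10 13 16)| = 3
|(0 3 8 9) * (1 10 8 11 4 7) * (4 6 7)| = 9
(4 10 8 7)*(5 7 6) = (4 10 8 6 5 7) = [0, 1, 2, 3, 10, 7, 5, 4, 6, 9, 8]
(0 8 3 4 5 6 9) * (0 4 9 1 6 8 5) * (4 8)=(0 5 4)(1 6)(3 9 8)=[5, 6, 2, 9, 0, 4, 1, 7, 3, 8]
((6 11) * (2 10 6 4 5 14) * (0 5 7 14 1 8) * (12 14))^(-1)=(0 8 1 5)(2 14 12 7 4 11 6 10)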